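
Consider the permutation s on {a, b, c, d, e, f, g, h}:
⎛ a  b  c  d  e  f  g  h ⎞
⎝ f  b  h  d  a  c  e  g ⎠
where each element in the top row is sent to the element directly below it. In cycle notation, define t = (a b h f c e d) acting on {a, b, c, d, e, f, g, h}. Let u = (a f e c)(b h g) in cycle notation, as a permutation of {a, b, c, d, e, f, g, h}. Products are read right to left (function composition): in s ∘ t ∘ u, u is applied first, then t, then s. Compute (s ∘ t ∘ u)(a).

Chase a: u(a) = f; t(f) = c; s(c) = h. Hence (s ∘ t ∘ u)(a) = h.

h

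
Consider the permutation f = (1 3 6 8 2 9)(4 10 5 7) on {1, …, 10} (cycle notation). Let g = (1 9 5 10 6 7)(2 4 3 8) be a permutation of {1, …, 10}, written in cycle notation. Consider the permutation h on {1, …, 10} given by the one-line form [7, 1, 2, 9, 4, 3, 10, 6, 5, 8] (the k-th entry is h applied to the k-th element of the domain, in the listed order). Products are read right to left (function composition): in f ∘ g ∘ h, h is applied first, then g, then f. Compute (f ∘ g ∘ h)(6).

Apply the permutations in order: h(6) = 3, then g(3) = 8, then f(8) = 2. So (f ∘ g ∘ h)(6) = 2.

2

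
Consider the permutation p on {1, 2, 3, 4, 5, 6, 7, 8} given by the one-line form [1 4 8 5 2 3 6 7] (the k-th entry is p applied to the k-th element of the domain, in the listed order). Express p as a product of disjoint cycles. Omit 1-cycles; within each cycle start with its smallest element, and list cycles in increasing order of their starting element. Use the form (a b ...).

(2 4 5)(3 8 7 6)

Iterating p from 2 gives 2 → 4 → 5 → 2; that is the 3-cycle (2 4 5).
Repeating from the next unused element and collecting all non-trivial cycles gives (2 4 5)(3 8 7 6).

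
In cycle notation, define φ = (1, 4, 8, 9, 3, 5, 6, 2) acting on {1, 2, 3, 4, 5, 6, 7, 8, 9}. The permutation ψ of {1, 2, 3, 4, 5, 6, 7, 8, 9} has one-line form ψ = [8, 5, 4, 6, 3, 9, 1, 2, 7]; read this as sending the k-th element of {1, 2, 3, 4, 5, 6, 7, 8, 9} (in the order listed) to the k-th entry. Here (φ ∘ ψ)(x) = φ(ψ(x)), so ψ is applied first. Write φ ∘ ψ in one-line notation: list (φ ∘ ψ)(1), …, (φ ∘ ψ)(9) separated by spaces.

9 6 8 2 5 3 4 1 7

For each element, apply ψ then φ: 1 → 8 → 9; 2 → 5 → 6; 3 → 4 → 8; 4 → 6 → 2; 5 → 3 → 5; 6 → 9 → 3; 7 → 1 → 4; 8 → 2 → 1; 9 → 7 → 7.
So φ ∘ ψ in one-line form is 9 6 8 2 5 3 4 1 7.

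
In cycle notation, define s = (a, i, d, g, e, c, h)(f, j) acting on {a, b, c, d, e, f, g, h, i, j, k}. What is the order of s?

14

The disjoint cycles have lengths 7, 2, 1, 1.
Since disjoint cycles commute, ord(s) = lcm(7, 2) = 14.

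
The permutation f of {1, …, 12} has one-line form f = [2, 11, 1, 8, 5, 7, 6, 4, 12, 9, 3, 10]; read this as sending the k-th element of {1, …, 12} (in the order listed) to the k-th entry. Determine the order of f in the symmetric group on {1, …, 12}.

12

Writing f as disjoint cycles, the cycle lengths are 4, 3, 2, 2, 1.
Since disjoint cycles commute, ord(f) = lcm(4, 3, 2, 2) = 12.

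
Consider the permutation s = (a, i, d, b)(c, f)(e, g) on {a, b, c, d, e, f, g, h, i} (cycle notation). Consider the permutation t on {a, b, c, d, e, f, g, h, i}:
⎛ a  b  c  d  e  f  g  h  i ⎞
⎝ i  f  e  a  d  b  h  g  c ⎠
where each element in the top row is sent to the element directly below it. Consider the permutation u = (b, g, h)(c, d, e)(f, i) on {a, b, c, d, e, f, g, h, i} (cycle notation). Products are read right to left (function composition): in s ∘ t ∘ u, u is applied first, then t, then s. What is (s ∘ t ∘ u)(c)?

i

Apply the permutations in order: u(c) = d, then t(d) = a, then s(a) = i. So (s ∘ t ∘ u)(c) = i.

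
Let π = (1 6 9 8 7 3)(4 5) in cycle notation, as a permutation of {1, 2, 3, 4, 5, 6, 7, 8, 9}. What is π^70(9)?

1

9 lies in the 6-cycle (1 6 9 8 7 3).
Since the cycle has length 6, π^70 acts on it the same as π^4 (70 mod 6 = 4).
Advancing 4 steps from 9: 9 → 8 → 7 → 3 → 1.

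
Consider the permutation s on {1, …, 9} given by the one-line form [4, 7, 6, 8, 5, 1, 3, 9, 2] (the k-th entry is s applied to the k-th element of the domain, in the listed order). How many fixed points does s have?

The fixed points (elements with s(x) = x) are {5}, so there is 1.

1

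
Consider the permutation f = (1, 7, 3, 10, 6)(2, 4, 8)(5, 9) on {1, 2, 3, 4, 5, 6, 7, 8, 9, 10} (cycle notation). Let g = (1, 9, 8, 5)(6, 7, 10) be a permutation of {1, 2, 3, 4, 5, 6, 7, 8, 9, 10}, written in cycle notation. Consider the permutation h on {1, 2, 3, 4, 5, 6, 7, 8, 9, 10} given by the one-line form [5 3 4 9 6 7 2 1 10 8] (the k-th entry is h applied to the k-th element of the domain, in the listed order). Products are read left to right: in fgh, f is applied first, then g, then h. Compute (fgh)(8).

3

(fgh)(8) = h(g(f(8))). f(8) = 2, then g(2) = 2, then h(2) = 3, so the result is 3.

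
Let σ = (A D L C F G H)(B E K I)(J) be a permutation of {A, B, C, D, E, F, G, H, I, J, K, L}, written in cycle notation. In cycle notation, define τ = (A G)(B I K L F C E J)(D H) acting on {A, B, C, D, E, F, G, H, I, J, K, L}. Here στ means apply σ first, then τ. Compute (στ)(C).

(στ)(C) = τ(σ(C)). σ(C) = F, then τ(F) = C. So (στ)(C) = C.

C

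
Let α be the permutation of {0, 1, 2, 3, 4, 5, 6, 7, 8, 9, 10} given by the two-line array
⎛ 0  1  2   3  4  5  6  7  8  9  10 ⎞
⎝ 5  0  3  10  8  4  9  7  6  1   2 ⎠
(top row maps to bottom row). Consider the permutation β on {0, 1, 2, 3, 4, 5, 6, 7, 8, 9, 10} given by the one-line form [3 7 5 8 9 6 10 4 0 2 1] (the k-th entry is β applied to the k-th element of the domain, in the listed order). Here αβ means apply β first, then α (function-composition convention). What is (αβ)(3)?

6

β(3) = 8, then α(8) = 6; composing gives (αβ)(3) = 6.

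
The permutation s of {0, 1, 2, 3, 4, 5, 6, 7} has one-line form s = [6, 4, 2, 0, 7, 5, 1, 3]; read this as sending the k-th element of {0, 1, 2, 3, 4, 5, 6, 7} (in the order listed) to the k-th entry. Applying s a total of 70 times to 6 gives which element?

Tracing 6 → 1 → … returns to 6 after 6 steps, so 6 lies in a 6-cycle (0, 6, 1, 4, 7, 3).
Powers repeat with period 6 on this cycle, and 70 mod 6 = 4, so s^70(6) = s^4(6).
Stepping 4 places around the cycle: 6 → 1 → 4 → 7 → 3.

3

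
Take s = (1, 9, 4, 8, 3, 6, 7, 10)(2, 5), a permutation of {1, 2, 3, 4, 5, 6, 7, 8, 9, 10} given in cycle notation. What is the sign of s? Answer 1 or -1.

The cycle lengths are 8, 2.
A cycle of length ℓ contributes ℓ−1 transpositions, so s is a product of 7 + 1 = 8 transpositions — even.

1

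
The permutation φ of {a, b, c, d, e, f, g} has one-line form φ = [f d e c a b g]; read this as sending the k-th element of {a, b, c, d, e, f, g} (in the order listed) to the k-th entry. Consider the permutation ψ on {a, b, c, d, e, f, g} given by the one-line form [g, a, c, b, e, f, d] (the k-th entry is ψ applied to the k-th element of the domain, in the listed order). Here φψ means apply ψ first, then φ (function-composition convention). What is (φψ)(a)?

g

First apply ψ: ψ(a) = g, then φ(g) = g. Thus (φψ)(a) = g.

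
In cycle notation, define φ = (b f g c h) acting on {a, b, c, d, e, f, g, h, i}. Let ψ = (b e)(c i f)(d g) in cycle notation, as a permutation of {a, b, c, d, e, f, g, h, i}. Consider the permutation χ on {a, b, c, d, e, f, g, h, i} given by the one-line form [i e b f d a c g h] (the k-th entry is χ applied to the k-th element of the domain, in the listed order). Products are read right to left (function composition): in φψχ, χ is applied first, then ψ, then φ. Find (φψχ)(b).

(φψχ)(b) = φ(ψ(χ(b))). χ(b) = e, then ψ(e) = b, then φ(b) = f, so the result is f.

f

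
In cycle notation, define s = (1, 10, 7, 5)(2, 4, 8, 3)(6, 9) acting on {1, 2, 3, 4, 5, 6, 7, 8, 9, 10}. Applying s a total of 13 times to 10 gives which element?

7

10 lies in the 4-cycle (1, 10, 7, 5).
Powers repeat with period 4 on this cycle, and 13 mod 4 = 1, so s^13(10) = s^1(10).
Advancing 1 step from 10: 10 → 7.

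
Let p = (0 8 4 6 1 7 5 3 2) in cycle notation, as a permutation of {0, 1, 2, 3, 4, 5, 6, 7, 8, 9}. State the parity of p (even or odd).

even

The cycle lengths are 9, 1.
A cycle is odd iff its length is even; p has 0 even-length cycles, so sgn(p) = (−1)^0 and p is even.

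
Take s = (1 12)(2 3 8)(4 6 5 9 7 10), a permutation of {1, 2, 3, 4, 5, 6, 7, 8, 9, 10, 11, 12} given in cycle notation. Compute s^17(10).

10 lies in the 6-cycle (4 6 5 9 7 10).
On a 6-cycle, s^6 is the identity, so s^17 = s^5 there (17 ≡ 5 mod 6).
Stepping 5 places around the cycle: 10 → 4 → 6 → 5 → 9 → 7.

7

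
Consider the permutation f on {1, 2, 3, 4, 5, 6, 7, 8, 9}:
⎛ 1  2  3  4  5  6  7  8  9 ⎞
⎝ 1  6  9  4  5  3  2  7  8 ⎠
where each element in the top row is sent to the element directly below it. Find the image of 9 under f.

8

The entry below 9 in the array is 8, so f(9) = 8.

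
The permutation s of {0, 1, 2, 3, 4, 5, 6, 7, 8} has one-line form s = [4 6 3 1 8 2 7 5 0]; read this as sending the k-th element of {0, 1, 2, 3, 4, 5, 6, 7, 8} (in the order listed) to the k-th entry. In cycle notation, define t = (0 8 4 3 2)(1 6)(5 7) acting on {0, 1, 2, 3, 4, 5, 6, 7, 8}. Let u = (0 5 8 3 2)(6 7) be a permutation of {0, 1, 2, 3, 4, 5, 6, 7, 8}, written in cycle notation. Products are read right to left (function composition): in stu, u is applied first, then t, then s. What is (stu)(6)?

Chase 6: u(6) = 7; t(7) = 5; s(5) = 2. Hence (stu)(6) = 2.

2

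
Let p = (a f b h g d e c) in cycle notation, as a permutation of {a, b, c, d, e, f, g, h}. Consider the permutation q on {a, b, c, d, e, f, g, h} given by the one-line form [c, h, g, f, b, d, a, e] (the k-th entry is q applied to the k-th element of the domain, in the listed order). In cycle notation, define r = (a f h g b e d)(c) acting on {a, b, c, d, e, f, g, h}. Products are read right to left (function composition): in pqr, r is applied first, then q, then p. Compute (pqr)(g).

(pqr)(g) = p(q(r(g))). r(g) = b, then q(b) = h, then p(h) = g, so the result is g.

g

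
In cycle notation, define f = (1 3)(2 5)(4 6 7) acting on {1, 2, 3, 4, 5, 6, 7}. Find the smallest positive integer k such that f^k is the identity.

6

The disjoint cycles have lengths 3, 2, 2.
The order is lcm(3, 2, 2) = 6.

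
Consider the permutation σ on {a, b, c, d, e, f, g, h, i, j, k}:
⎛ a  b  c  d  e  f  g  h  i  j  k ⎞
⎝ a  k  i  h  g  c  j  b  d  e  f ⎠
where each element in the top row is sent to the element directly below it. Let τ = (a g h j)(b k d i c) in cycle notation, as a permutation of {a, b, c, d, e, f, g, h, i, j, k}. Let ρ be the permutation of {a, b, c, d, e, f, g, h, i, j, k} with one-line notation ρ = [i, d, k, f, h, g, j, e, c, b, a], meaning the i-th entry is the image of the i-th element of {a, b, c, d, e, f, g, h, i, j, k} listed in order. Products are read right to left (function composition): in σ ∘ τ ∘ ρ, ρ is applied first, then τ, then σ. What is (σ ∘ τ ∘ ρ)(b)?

(σ ∘ τ ∘ ρ)(b) = σ(τ(ρ(b))). ρ(b) = d, then τ(d) = i, then σ(i) = d, so the result is d.

d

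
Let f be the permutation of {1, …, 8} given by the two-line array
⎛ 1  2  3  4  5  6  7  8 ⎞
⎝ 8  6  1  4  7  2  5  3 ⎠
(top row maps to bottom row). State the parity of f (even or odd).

In disjoint-cycle form the cycle lengths are 3, 2, 2, 1.
A cycle is odd iff its length is even; f has 2 even-length cycles, so sgn(f) = (−1)^2 and f is even.

even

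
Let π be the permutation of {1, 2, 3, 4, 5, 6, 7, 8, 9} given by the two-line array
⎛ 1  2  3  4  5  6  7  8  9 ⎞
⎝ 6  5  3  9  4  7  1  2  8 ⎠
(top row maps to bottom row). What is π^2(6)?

Tracing 6 → 7 → … returns to 6 after 3 steps, so 6 lies in a 3-cycle (1 6 7).
Stepping 2 places around the cycle: 6 → 7 → 1.

1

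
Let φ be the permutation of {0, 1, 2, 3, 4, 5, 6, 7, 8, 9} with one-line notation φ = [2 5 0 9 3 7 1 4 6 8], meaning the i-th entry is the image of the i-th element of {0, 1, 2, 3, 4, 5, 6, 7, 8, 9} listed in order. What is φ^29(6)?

3

Tracing 6 → 1 → … returns to 6 after 8 steps, so 6 lies in an 8-cycle (1, 5, 7, 4, 3, 9, 8, 6).
On an 8-cycle, φ^8 is the identity, so φ^29 = φ^5 there (29 ≡ 5 mod 8).
Advancing 5 steps from 6: 6 → 1 → 5 → 7 → 4 → 3.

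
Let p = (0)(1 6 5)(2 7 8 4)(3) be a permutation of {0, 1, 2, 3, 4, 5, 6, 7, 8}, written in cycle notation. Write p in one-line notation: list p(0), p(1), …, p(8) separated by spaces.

0 6 7 3 2 1 5 8 4

Each element maps to the next entry in its cycle (wrapping to the front): 0↦0, 1↦6, 2↦7, 3↦3, 4↦2, 5↦1, 6↦5, 7↦8, 8↦4.
So the one-line form is 0 6 7 3 2 1 5 8 4.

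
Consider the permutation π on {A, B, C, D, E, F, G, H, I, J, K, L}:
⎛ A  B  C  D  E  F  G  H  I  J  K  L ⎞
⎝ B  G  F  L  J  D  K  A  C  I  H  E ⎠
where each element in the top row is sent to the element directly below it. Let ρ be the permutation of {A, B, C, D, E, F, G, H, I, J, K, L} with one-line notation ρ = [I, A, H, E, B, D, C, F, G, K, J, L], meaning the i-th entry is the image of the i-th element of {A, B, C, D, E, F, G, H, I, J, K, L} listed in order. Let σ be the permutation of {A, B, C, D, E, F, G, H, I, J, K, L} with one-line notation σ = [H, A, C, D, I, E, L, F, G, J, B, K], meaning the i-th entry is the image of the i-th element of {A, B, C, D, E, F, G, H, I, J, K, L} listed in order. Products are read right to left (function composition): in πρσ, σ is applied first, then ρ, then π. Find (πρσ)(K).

B

Apply the permutations in order: σ(K) = B, then ρ(B) = A, then π(A) = B. So (πρσ)(K) = B.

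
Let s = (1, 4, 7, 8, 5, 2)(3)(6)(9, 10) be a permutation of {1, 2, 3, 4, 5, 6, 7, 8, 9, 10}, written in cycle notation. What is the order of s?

The disjoint cycles have lengths 6, 2, 1, 1.
Since disjoint cycles commute, ord(s) = lcm(6, 2) = 6.

6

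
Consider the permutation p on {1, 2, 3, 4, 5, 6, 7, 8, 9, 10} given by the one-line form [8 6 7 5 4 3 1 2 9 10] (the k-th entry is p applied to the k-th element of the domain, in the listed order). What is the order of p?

6

Writing p as disjoint cycles, the cycle lengths are 6, 2, 1, 1.
Since disjoint cycles commute, ord(p) = lcm(6, 2) = 6.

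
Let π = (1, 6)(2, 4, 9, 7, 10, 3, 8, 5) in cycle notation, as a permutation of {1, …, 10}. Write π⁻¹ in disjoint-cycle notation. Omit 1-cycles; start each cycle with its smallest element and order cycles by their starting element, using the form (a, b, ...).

Inverting a permutation written in cycle notation just reverses the order within every cycle.
After reversing and putting each cycle's least element first, π⁻¹ = (1, 6)(2, 5, 8, 3, 10, 7, 9, 4).

(1, 6)(2, 5, 8, 3, 10, 7, 9, 4)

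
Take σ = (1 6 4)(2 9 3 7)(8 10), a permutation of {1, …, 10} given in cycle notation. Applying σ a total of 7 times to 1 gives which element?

1 lies in the 3-cycle (1 6 4).
Since the cycle has length 3, σ^7 acts on it the same as σ^1 (7 mod 3 = 1).
Stepping 1 place around the cycle: 1 → 6.

6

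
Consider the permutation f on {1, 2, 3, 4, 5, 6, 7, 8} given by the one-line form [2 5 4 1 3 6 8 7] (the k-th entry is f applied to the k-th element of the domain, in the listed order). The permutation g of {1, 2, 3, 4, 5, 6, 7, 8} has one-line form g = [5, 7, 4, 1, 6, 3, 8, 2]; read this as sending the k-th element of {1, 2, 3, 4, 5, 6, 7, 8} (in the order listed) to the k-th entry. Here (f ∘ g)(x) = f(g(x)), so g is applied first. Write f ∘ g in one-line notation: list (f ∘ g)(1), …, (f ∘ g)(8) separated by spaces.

3 8 1 2 6 4 7 5

Chase each element through g then f: 1 → 5 → 3; 2 → 7 → 8; 3 → 4 → 1; 4 → 1 → 2; 5 → 6 → 6; 6 → 3 → 4; 7 → 8 → 7; 8 → 2 → 5.
Collecting the images, f ∘ g = [3 8 1 2 6 4 7 5].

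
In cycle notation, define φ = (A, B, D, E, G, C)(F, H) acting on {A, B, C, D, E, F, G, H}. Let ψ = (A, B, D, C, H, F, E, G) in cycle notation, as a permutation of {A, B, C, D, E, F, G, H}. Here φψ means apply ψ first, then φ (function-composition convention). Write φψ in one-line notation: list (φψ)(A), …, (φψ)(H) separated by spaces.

D E F A C G B H

(φψ)(x) = φ(ψ(x)). Computing each image: φ(ψ(A)) = φ(B) = D, φ(ψ(B)) = φ(D) = E, φ(ψ(C)) = φ(H) = F, φ(ψ(D)) = φ(C) = A, φ(ψ(E)) = φ(G) = C, φ(ψ(F)) = φ(E) = G, φ(ψ(G)) = φ(A) = B, φ(ψ(H)) = φ(F) = H.
Hence φψ = [D E F A C G B H].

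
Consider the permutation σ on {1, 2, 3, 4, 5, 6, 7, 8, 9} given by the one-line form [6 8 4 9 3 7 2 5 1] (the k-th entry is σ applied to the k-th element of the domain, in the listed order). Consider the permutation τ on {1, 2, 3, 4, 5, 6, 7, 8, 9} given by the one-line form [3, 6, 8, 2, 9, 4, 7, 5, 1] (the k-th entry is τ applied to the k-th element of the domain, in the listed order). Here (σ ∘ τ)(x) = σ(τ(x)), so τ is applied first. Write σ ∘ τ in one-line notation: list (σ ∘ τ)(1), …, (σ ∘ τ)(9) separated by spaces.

4 7 5 8 1 9 2 3 6

Chase each element through τ then σ: 1 → 3 → 4; 2 → 6 → 7; 3 → 8 → 5; 4 → 2 → 8; 5 → 9 → 1; 6 → 4 → 9; 7 → 7 → 2; 8 → 5 → 3; 9 → 1 → 6.
Collecting the images, σ ∘ τ = [4 7 5 8 1 9 2 3 6].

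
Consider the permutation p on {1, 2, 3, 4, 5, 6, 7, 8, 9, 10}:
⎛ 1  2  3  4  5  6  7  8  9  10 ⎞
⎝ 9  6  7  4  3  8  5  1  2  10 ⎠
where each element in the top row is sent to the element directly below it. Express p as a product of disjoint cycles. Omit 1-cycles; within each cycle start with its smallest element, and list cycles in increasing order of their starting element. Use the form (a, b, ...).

From 1: 1 → 9 → 2 → 6 → 8 → 1, closing the cycle (1, 9, 2, 6, 8).
Repeating from the next unused element and collecting all non-trivial cycles gives (1, 9, 2, 6, 8)(3, 7, 5).

(1, 9, 2, 6, 8)(3, 7, 5)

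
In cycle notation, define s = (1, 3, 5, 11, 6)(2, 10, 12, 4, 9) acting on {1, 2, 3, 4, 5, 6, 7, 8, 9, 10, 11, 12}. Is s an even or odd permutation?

The cycle lengths are 5, 5, 1, 1.
A cycle of length ℓ contributes ℓ−1 transpositions, so s is a product of 4 + 4 = 8 transpositions — even.

even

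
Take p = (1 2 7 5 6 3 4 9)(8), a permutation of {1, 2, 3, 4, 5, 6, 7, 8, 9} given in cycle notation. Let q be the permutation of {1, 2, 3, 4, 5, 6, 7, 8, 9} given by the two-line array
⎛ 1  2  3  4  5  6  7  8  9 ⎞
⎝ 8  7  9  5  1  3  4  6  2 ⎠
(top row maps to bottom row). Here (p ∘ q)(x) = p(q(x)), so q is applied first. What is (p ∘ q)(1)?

8

First apply q: q(1) = 8, then p(8) = 8. Thus (p ∘ q)(1) = 8.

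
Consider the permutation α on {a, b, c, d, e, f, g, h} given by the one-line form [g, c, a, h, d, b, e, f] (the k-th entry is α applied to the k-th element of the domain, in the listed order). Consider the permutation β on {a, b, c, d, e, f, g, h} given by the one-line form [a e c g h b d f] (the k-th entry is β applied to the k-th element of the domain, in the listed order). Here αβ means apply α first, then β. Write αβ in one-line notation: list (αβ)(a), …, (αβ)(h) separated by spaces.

For each element, apply α then β: a → g → d; b → c → c; c → a → a; d → h → f; e → d → g; f → b → e; g → e → h; h → f → b.
So αβ in one-line form is d c a f g e h b.

d c a f g e h b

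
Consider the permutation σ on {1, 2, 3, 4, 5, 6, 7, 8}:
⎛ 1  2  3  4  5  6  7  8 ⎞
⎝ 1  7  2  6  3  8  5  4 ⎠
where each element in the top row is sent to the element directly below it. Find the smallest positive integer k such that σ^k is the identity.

Writing σ as disjoint cycles, the cycle lengths are 4, 3, 1.
Since disjoint cycles commute, ord(σ) = lcm(4, 3) = 12.

12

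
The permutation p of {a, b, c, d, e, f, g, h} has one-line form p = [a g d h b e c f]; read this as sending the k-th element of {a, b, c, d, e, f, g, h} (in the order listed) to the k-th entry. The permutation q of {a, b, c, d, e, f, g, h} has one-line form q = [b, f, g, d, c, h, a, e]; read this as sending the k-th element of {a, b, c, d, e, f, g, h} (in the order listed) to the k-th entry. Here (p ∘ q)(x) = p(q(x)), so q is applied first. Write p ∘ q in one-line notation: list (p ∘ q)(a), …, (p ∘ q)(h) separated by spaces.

g e c h d f a b

(p ∘ q)(x) = p(q(x)). Computing each image: p(q(a)) = p(b) = g, p(q(b)) = p(f) = e, p(q(c)) = p(g) = c, p(q(d)) = p(d) = h, p(q(e)) = p(c) = d, p(q(f)) = p(h) = f, p(q(g)) = p(a) = a, p(q(h)) = p(e) = b.
Hence p ∘ q = [g e c h d f a b].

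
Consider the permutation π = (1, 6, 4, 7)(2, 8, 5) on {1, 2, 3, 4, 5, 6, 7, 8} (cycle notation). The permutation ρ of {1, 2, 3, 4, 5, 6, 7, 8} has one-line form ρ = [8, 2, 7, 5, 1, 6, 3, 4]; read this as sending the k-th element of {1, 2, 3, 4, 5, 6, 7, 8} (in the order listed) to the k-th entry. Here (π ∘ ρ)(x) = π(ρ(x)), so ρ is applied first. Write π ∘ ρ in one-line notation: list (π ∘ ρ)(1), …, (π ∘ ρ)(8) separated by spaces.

For each element, apply ρ then π: 1 → 8 → 5; 2 → 2 → 8; 3 → 7 → 1; 4 → 5 → 2; 5 → 1 → 6; 6 → 6 → 4; 7 → 3 → 3; 8 → 4 → 7.
Collecting the images, π ∘ ρ = [5 8 1 2 6 4 3 7].

5 8 1 2 6 4 3 7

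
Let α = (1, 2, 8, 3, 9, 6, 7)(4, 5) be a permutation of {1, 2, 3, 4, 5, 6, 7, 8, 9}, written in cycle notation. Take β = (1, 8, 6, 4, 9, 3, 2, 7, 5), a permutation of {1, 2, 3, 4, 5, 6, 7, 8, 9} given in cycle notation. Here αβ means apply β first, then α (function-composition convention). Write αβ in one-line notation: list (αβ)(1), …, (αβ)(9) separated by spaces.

(αβ)(x) = α(β(x)). Computing each image: α(β(1)) = α(8) = 3, α(β(2)) = α(7) = 1, α(β(3)) = α(2) = 8, α(β(4)) = α(9) = 6, α(β(5)) = α(1) = 2, α(β(6)) = α(4) = 5, α(β(7)) = α(5) = 4, α(β(8)) = α(6) = 7, α(β(9)) = α(3) = 9.
Hence αβ = [3 1 8 6 2 5 4 7 9].

3 1 8 6 2 5 4 7 9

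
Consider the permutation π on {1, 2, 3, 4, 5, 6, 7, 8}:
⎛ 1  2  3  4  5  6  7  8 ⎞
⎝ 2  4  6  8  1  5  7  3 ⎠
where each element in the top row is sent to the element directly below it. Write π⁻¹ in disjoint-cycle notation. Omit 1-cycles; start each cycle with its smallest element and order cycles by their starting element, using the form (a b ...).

(1 5 6 3 8 4 2)

First write π in disjoint cycles: (1 2 4 8 3 6 5).
The inverse reverses every cycle; in canonical form, π⁻¹ = (1 5 6 3 8 4 2).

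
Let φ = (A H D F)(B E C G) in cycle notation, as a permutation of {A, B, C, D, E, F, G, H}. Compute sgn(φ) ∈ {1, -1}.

1

The cycle lengths are 4, 4.
A cycle of length ℓ contributes ℓ−1 transpositions, so φ is a product of 3 + 3 = 6 transpositions — even.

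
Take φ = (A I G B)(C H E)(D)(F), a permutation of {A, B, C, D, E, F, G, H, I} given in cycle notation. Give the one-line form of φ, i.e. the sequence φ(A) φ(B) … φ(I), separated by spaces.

I A H D C F B E G

Each element maps to the next entry in its cycle (wrapping to the front): A→I, B→A, C→H, D→D, E→C, F→F, G→B, H→E, I→G.
So the one-line form is I A H D C F B E G.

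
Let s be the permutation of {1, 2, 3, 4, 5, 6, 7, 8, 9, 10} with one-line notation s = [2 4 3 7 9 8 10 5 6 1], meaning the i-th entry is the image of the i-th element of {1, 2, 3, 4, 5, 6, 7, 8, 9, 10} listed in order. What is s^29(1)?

Tracing 1 → 2 → … returns to 1 after 5 steps, so 1 lies in a 5-cycle (1, 2, 4, 7, 10).
Since the cycle has length 5, s^29 acts on it the same as s^4 (29 mod 5 = 4).
Stepping 4 places around the cycle: 1 → 2 → 4 → 7 → 10.

10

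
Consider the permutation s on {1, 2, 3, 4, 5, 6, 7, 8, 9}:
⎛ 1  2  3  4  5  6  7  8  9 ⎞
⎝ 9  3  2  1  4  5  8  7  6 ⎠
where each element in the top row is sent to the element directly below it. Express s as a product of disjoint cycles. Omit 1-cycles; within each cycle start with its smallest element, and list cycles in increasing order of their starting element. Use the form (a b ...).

Iterating s from 1 gives 1 → 9 → 6 → 5 → 4 → 1; that is the 5-cycle (1 9 6 5 4).
Continuing from each remaining unvisited element yields (1 9 6 5 4)(2 3)(7 8).

(1 9 6 5 4)(2 3)(7 8)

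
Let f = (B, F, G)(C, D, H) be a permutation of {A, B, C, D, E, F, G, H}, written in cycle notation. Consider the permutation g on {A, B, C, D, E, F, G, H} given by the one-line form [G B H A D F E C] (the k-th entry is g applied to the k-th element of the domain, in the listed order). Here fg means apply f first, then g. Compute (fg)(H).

H

f(H) = C, then g(C) = H; composing gives (fg)(H) = H.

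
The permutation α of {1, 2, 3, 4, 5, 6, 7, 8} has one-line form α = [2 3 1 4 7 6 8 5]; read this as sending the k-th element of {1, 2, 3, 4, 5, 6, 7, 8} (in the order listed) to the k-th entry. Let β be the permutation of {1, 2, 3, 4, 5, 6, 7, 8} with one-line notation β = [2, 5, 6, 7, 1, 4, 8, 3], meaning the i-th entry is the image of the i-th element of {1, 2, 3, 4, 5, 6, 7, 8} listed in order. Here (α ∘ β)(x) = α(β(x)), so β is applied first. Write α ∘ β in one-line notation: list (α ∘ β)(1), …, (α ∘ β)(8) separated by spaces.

(α ∘ β)(x) = α(β(x)). Computing each image: α(β(1)) = α(2) = 3, α(β(2)) = α(5) = 7, α(β(3)) = α(6) = 6, α(β(4)) = α(7) = 8, α(β(5)) = α(1) = 2, α(β(6)) = α(4) = 4, α(β(7)) = α(8) = 5, α(β(8)) = α(3) = 1.
Hence α ∘ β = [3 7 6 8 2 4 5 1].

3 7 6 8 2 4 5 1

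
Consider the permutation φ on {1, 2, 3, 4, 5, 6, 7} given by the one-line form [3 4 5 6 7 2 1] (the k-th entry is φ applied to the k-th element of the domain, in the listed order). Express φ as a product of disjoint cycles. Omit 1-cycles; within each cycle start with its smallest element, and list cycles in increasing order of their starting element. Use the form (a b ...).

(1 3 5 7)(2 4 6)

Iterating φ from 1 gives 1 → 3 → 5 → 7 → 1; that is the 4-cycle (1 3 5 7).
Continuing from each remaining unvisited element yields (1 3 5 7)(2 4 6).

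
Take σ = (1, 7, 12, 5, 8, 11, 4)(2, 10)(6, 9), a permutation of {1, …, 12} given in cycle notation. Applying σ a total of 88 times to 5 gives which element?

5 lies in the 7-cycle (1, 7, 12, 5, 8, 11, 4).
On a 7-cycle, σ^7 is the identity, so σ^88 = σ^4 there (88 ≡ 4 mod 7).
Stepping 4 places around the cycle: 5 → 8 → 11 → 4 → 1.

1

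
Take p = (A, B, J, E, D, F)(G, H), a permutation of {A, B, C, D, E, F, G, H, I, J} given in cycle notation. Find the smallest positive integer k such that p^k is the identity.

6

The cycle type of p is (6, 2, 1, 1).
The order is lcm(6, 2) = 6.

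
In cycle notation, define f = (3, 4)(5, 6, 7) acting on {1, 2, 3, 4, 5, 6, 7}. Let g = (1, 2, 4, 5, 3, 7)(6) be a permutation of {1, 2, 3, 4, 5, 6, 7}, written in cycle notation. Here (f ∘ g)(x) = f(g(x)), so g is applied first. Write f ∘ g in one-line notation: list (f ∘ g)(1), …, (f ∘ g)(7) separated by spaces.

For each element, apply g then f: 1 → 2 → 2; 2 → 4 → 3; 3 → 7 → 5; 4 → 5 → 6; 5 → 3 → 4; 6 → 6 → 7; 7 → 1 → 1.
So f ∘ g in one-line form is 2 3 5 6 4 7 1.

2 3 5 6 4 7 1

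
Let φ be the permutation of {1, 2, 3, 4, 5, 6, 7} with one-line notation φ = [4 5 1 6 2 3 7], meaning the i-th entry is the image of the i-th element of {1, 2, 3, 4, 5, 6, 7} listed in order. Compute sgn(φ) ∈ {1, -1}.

In disjoint-cycle form the cycle lengths are 4, 2, 1.
A cycle is odd iff its length is even; φ has 2 even-length cycles, so sgn(φ) = (−1)^2 and φ is even.

1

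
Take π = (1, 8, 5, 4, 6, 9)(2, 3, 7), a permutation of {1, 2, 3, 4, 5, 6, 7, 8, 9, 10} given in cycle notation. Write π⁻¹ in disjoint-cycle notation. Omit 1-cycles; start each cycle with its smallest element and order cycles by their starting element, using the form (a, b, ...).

(1, 9, 6, 4, 5, 8)(2, 7, 3)

Inverting a permutation written in cycle notation just reverses the order within every cycle.
After reversing and putting each cycle's least element first, π⁻¹ = (1, 9, 6, 4, 5, 8)(2, 7, 3).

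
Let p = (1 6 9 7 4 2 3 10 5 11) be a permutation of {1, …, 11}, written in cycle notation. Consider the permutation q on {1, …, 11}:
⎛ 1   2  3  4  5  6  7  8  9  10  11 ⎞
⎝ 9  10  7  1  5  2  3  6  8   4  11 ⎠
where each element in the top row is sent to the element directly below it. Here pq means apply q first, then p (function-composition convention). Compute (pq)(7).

q(7) = 3, then p(3) = 10; composing gives (pq)(7) = 10.

10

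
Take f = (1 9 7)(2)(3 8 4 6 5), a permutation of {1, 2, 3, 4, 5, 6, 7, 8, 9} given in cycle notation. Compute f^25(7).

1

7 lies in the 3-cycle (1 9 7).
Since the cycle has length 3, f^25 acts on it the same as f^1 (25 mod 3 = 1).
Advancing 1 step from 7: 7 → 1.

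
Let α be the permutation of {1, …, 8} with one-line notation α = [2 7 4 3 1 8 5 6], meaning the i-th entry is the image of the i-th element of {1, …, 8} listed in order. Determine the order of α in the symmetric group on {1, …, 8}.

4

Decomposing into disjoint cycles gives cycle lengths 4, 2, 2.
The order is lcm(4, 2, 2) = 4.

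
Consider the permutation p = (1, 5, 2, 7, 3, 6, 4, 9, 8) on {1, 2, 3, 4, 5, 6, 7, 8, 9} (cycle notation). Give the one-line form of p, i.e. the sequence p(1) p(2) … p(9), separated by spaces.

5 7 6 9 2 4 3 1 8

Image by image: 1→5, 2→7, 3→6, 4→9, 5→2, 6→4, 7→3, 8→1, 9→8.
Listing these in domain order gives 5 7 6 9 2 4 3 1 8.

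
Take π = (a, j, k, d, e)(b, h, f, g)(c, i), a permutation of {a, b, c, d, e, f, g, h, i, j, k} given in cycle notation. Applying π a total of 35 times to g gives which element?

f

g lies in the 4-cycle (b, h, f, g).
Powers repeat with period 4 on this cycle, and 35 mod 4 = 3, so π^35(g) = π^3(g).
Advancing 3 steps from g: g → b → h → f.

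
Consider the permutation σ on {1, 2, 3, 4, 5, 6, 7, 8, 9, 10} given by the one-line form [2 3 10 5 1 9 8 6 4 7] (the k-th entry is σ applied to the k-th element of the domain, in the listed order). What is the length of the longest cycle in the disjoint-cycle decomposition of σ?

Decomposing into disjoint cycles gives (1 2 3 10 7 8 6 9 4 5); the longest has length 10.

10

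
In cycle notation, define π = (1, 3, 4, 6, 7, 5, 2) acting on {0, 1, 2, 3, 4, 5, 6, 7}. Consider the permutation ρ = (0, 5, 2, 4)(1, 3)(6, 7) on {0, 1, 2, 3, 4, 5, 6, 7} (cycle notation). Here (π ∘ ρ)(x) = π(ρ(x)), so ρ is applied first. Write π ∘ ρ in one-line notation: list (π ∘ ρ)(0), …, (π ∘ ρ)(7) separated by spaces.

Chase each element through ρ then π: 0 → 5 → 2; 1 → 3 → 4; 2 → 4 → 6; 3 → 1 → 3; 4 → 0 → 0; 5 → 2 → 1; 6 → 7 → 5; 7 → 6 → 7.
Collecting the images, π ∘ ρ = [2 4 6 3 0 1 5 7].

2 4 6 3 0 1 5 7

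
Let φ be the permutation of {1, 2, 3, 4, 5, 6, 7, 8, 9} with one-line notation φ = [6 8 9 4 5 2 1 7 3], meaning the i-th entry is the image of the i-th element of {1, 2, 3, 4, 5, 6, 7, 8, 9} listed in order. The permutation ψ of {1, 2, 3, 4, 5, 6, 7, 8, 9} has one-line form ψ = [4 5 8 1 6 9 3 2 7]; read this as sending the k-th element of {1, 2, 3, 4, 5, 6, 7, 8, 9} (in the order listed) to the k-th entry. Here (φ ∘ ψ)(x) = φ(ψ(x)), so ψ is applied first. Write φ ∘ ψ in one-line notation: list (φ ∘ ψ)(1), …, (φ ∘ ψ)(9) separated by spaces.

For each element, apply ψ then φ: 1 → 4 → 4; 2 → 5 → 5; 3 → 8 → 7; 4 → 1 → 6; 5 → 6 → 2; 6 → 9 → 3; 7 → 3 → 9; 8 → 2 → 8; 9 → 7 → 1.
So φ ∘ ψ in one-line form is 4 5 7 6 2 3 9 8 1.

4 5 7 6 2 3 9 8 1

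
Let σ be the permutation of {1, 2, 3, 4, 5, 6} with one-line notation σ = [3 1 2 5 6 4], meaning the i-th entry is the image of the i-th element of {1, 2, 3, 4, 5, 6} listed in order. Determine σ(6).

6 is element number 6 of the domain, and entry number 6 of the one-line form is 4, so σ(6) = 4.

4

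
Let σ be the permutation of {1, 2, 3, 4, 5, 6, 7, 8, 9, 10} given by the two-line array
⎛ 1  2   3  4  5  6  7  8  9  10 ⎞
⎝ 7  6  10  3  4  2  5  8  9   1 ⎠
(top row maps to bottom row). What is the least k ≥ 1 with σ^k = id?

Decomposing into disjoint cycles gives cycle lengths 6, 2, 1, 1.
Since disjoint cycles commute, ord(σ) = lcm(6, 2) = 6.

6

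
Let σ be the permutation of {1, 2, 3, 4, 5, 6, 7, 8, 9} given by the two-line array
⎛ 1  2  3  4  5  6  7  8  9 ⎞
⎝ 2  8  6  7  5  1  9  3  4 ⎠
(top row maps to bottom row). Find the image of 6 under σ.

1

The entry below 6 in the array is 1, so σ(6) = 1.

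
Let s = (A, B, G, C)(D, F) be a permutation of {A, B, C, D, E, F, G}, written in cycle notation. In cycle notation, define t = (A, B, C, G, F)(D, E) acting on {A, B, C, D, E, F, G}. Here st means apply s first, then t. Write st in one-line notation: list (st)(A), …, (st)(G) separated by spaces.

(st)(x) = t(s(x)). Computing each image: t(s(A)) = t(B) = C, t(s(B)) = t(G) = F, t(s(C)) = t(A) = B, t(s(D)) = t(F) = A, t(s(E)) = t(E) = D, t(s(F)) = t(D) = E, t(s(G)) = t(C) = G.
Hence st = [C F B A D E G].

C F B A D E G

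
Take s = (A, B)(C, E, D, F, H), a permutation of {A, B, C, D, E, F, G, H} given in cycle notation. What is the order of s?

10

The disjoint cycles have lengths 5, 2, 1.
The order of s is the least common multiple of its cycle lengths: lcm(5, 2) = 10.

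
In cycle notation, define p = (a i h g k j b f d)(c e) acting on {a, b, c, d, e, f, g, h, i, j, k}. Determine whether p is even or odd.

The cycle lengths are 9, 2.
A cycle is odd iff its length is even; p has 1 even-length cycle, so sgn(p) = (−1)^1 and p is odd.

odd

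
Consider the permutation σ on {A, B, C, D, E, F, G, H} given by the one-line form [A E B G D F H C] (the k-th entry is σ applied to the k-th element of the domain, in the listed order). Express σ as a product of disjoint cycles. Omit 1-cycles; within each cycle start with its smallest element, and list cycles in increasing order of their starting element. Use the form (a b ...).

(B E D G H C)

From B: B → E → D → G → H → C → B, closing the cycle (B E D G H C).
Repeating from the next unused element and collecting all non-trivial cycles gives (B E D G H C).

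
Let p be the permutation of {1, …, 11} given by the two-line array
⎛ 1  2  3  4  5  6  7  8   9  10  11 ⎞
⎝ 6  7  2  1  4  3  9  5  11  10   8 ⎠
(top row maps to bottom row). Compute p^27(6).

Tracing 6 → 3 → … returns to 6 after 10 steps, so 6 lies in a 10-cycle (1 6 3 2 7 9 11 8 5 4).
On a 10-cycle, p^10 is the identity, so p^27 = p^7 there (27 ≡ 7 mod 10).
Advancing 7 steps from 6: 6 → 3 → 2 → 7 → 9 → 11 → 8 → 5.

5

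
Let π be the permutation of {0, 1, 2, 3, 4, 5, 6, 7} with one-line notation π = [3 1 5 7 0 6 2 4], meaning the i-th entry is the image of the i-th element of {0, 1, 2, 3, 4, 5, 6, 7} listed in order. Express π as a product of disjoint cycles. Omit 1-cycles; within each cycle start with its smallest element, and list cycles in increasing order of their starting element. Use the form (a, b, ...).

From 0: 0 → 3 → 7 → 4 → 0, closing the cycle (0, 3, 7, 4).
Continuing from each remaining unvisited element yields (0, 3, 7, 4)(2, 5, 6).

(0, 3, 7, 4)(2, 5, 6)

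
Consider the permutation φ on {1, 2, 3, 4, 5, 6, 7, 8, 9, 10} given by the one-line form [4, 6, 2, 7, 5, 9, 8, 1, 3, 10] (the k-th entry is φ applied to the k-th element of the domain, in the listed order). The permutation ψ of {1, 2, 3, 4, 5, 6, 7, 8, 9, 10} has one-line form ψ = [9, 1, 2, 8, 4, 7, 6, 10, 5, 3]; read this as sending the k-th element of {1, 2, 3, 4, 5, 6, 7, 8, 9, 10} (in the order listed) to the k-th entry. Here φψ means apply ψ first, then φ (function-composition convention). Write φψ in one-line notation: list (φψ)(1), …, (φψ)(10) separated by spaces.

3 4 6 1 7 8 9 10 5 2

(φψ)(x) = φ(ψ(x)). Computing each image: φ(ψ(1)) = φ(9) = 3, φ(ψ(2)) = φ(1) = 4, φ(ψ(3)) = φ(2) = 6, φ(ψ(4)) = φ(8) = 1, φ(ψ(5)) = φ(4) = 7, φ(ψ(6)) = φ(7) = 8, φ(ψ(7)) = φ(6) = 9, φ(ψ(8)) = φ(10) = 10, φ(ψ(9)) = φ(5) = 5, φ(ψ(10)) = φ(3) = 2.
Hence φψ = [3 4 6 1 7 8 9 10 5 2].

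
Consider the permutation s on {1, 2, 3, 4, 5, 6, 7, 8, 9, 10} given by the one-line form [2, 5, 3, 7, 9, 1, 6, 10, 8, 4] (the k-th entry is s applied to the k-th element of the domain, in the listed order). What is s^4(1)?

Tracing 1 → 2 → … returns to 1 after 9 steps, so 1 lies in a 9-cycle (1, 2, 5, 9, 8, 10, 4, 7, 6).
Stepping 4 places around the cycle: 1 → 2 → 5 → 9 → 8.

8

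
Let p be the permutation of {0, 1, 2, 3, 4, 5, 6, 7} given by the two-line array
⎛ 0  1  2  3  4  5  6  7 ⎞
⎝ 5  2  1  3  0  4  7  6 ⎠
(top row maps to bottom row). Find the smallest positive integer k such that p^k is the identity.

6

Writing p as disjoint cycles, the cycle lengths are 3, 2, 2, 1.
The order of p is the least common multiple of its cycle lengths: lcm(3, 2, 2) = 6.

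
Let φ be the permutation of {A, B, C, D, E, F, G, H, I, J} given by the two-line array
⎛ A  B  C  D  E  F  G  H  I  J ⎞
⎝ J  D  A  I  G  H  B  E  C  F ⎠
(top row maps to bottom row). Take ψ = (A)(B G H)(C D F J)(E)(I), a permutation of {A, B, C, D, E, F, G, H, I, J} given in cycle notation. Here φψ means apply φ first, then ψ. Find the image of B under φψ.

(φψ)(B) = ψ(φ(B)). φ(B) = D, then ψ(D) = F. So (φψ)(B) = F.

F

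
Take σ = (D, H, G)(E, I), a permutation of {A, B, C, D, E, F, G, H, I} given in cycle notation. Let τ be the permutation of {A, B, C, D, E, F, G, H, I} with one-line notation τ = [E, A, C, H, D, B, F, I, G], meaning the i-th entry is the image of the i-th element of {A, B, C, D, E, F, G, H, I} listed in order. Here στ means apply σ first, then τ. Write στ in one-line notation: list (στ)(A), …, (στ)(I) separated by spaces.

E A C I G B H F D

(στ)(x) = τ(σ(x)). Computing each image: τ(σ(A)) = τ(A) = E, τ(σ(B)) = τ(B) = A, τ(σ(C)) = τ(C) = C, τ(σ(D)) = τ(H) = I, τ(σ(E)) = τ(I) = G, τ(σ(F)) = τ(F) = B, τ(σ(G)) = τ(D) = H, τ(σ(H)) = τ(G) = F, τ(σ(I)) = τ(E) = D.
Hence στ = [E A C I G B H F D].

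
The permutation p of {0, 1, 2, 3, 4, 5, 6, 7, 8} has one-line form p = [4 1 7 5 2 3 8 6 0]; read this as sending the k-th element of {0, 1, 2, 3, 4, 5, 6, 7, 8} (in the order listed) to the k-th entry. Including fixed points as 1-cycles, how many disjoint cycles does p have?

The cycle decomposition is (0, 4, 2, 7, 6, 8)(1)(3, 5), which has 3 cycles (counting 1-cycles).

3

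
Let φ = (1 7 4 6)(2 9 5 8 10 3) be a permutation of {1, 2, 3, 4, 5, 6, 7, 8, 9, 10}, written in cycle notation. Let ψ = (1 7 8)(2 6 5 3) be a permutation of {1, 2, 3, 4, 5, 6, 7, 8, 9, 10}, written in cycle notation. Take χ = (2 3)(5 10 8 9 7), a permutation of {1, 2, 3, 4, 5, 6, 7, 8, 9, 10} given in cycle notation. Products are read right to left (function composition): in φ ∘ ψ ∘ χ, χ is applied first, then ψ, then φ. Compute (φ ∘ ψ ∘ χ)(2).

9

Chase 2: χ(2) = 3; ψ(3) = 2; φ(2) = 9. Hence (φ ∘ ψ ∘ χ)(2) = 9.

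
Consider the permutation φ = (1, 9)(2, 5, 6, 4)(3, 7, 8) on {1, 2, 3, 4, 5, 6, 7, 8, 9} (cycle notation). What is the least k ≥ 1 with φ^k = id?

The cycle type of φ is (4, 3, 2).
Since disjoint cycles commute, ord(φ) = lcm(4, 3, 2) = 12.

12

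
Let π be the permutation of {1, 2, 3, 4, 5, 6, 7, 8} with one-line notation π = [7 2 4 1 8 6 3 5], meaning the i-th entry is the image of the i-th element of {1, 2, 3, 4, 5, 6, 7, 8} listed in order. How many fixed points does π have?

The fixed points (elements with π(x) = x) are {2, 6}, so there are 2.

2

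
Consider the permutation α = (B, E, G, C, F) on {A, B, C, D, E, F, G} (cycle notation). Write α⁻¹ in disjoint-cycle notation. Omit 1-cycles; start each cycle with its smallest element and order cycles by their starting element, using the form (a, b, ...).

(B, F, C, G, E)

The inverse reverses each cycle.
After reversing and putting each cycle's least element first, α⁻¹ = (B, F, C, G, E).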